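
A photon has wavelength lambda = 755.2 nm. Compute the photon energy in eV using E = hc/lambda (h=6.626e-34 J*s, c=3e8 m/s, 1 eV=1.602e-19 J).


E = hc / lambda
= (6.626e-34)(3e8) / (755.2e-9)
= 1.9878e-25 / 7.5520e-07
= 2.6322e-19 J
Converting to eV: 2.6322e-19 / 1.602e-19
= 1.643 eV

1.643


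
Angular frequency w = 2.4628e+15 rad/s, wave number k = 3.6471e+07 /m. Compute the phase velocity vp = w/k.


vp = w / k
= 2.4628e+15 / 3.6471e+07
= 6.7528e+07 m/s

6.7528e+07


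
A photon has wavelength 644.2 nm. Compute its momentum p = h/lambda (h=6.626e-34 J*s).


p = h / lambda
= 6.626e-34 / (644.2e-9)
= 6.626e-34 / 6.4420e-07
= 1.0286e-27 kg*m/s

1.0286e-27


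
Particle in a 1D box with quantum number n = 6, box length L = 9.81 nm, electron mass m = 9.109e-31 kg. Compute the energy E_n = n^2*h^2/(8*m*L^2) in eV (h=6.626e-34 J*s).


E = n^2 * h^2 / (8 * m * L^2)
= 6^2 * (6.626e-34)^2 / (8 * 9.109e-31 * (9.81e-9)^2)
= 36 * 4.3904e-67 / (8 * 9.109e-31 * 9.6236e-17)
= 2.2538e-20 J
= 0.1407 eV

0.1407


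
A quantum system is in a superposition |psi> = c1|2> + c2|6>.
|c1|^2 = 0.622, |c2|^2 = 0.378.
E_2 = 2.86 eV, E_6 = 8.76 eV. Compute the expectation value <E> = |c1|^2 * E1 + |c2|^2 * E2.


<E> = |c1|^2 * E1 + |c2|^2 * E2
= 0.622 * 2.86 + 0.378 * 8.76
= 1.7789 + 3.3113
= 5.0902 eV

5.0902


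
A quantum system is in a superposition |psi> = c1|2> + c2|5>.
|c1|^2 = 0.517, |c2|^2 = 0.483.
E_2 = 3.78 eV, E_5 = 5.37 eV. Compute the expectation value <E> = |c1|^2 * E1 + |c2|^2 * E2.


<E> = |c1|^2 * E1 + |c2|^2 * E2
= 0.517 * 3.78 + 0.483 * 5.37
= 1.9543 + 2.5937
= 4.548 eV

4.548


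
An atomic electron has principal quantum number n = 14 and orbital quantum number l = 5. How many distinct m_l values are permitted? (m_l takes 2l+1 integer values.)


m_l ranges from -l to +l in integer steps
So m_l goes from -5 to +5
Count = 2l + 1 = 2*5 + 1
= 11

11


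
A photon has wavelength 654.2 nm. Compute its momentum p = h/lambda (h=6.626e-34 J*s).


p = h / lambda
= 6.626e-34 / (654.2e-9)
= 6.626e-34 / 6.5420e-07
= 1.0128e-27 kg*m/s

1.0128e-27


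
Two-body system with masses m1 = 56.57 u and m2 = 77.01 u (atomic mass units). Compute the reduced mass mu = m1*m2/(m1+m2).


mu = m1 * m2 / (m1 + m2)
= 56.57 * 77.01 / (56.57 + 77.01)
= 4356.4557 / 133.58
= 32.6131 u

32.6131


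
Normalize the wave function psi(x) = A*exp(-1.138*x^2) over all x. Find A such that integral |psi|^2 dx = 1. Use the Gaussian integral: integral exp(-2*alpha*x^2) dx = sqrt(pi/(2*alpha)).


integral |psi|^2 dx = A^2 * sqrt(pi/(2*alpha)) = 1
A^2 = sqrt(2*alpha/pi)
= sqrt(2 * 1.138 / pi)
= 0.85116
A = sqrt(0.85116)
= 0.9226

0.9226


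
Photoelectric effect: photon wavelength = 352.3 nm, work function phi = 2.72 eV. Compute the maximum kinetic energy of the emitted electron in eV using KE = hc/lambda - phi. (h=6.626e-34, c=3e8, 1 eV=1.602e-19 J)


E_photon = hc / lambda
= (6.626e-34)(3e8) / (352.3e-9)
= 5.6424e-19 J
= 3.5221 eV
KE = E_photon - phi
= 3.5221 - 2.72
= 0.8021 eV

0.8021


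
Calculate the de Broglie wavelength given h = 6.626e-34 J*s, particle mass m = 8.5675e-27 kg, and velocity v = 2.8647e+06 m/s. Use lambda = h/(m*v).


lambda = h / (m * v)
= 6.626e-34 / (8.5675e-27 * 2.8647e+06)
= 6.626e-34 / 2.4543e-20
= 2.6997e-14 m

2.6997e-14


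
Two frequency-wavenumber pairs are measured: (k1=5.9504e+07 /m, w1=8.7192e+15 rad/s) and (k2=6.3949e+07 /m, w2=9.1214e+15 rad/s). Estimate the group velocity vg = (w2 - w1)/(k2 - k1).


vg = (w2 - w1) / (k2 - k1)
= (9.1214e+15 - 8.7192e+15) / (6.3949e+07 - 5.9504e+07)
= 4.0220e+14 / 4.4450e+06
= 9.0484e+07 m/s

9.0484e+07


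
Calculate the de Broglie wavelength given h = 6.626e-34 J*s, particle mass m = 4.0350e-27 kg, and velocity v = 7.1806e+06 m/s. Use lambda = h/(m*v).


lambda = h / (m * v)
= 6.626e-34 / (4.0350e-27 * 7.1806e+06)
= 6.626e-34 / 2.8974e-20
= 2.2869e-14 m

2.2869e-14


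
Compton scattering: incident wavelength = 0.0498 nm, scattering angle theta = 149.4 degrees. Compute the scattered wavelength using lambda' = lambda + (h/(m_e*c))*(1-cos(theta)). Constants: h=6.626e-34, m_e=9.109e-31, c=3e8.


Compton wavelength: h/(m_e*c) = 2.4247e-12 m
d_lambda = 2.4247e-12 * (1 - cos(149.4 deg))
= 2.4247e-12 * 1.860742
= 4.5118e-12 m = 0.004512 nm
lambda' = 0.0498 + 0.004512
= 0.054312 nm

0.054312


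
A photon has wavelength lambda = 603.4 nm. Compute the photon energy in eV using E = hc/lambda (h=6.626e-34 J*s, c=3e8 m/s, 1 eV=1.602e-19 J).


E = hc / lambda
= (6.626e-34)(3e8) / (603.4e-9)
= 1.9878e-25 / 6.0340e-07
= 3.2943e-19 J
Converting to eV: 3.2943e-19 / 1.602e-19
= 2.0564 eV

2.0564


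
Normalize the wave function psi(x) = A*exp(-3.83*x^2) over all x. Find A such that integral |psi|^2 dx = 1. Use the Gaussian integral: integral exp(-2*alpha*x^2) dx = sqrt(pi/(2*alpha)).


integral |psi|^2 dx = A^2 * sqrt(pi/(2*alpha)) = 1
A^2 = sqrt(2*alpha/pi)
= sqrt(2 * 3.83 / pi)
= 1.561491
A = sqrt(1.561491)
= 1.2496

1.2496


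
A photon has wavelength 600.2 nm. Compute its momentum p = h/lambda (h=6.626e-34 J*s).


p = h / lambda
= 6.626e-34 / (600.2e-9)
= 6.626e-34 / 6.0020e-07
= 1.1040e-27 kg*m/s

1.1040e-27


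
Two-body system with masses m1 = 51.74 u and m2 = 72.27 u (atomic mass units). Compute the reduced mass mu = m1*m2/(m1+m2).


mu = m1 * m2 / (m1 + m2)
= 51.74 * 72.27 / (51.74 + 72.27)
= 3739.2498 / 124.01
= 30.1528 u

30.1528


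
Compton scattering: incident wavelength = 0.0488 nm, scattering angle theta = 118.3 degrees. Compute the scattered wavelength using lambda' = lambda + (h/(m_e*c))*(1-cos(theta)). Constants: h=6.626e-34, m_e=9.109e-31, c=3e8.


Compton wavelength: h/(m_e*c) = 2.4247e-12 m
d_lambda = 2.4247e-12 * (1 - cos(118.3 deg))
= 2.4247e-12 * 1.474088
= 3.5742e-12 m = 0.003574 nm
lambda' = 0.0488 + 0.003574
= 0.052374 nm

0.052374


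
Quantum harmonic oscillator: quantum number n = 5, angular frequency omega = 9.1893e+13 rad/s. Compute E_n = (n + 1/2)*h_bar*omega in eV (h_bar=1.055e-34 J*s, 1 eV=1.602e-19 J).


E = (n + 1/2) * h_bar * omega
= (5 + 0.5) * 1.055e-34 * 9.1893e+13
= 5.5 * 9.6947e-21
= 5.3321e-20 J
= 0.3328 eV

0.3328


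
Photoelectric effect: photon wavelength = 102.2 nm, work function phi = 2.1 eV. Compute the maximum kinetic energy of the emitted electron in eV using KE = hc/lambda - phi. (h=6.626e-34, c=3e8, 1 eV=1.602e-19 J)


E_photon = hc / lambda
= (6.626e-34)(3e8) / (102.2e-9)
= 1.9450e-18 J
= 12.1411 eV
KE = E_photon - phi
= 12.1411 - 2.1
= 10.0411 eV

10.0411


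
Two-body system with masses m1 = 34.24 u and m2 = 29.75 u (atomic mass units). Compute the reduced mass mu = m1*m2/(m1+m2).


mu = m1 * m2 / (m1 + m2)
= 34.24 * 29.75 / (34.24 + 29.75)
= 1018.64 / 63.99
= 15.9187 u

15.9187


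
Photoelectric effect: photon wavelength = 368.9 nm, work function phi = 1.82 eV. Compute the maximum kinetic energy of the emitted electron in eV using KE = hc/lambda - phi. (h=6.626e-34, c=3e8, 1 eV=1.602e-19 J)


E_photon = hc / lambda
= (6.626e-34)(3e8) / (368.9e-9)
= 5.3885e-19 J
= 3.3636 eV
KE = E_photon - phi
= 3.3636 - 1.82
= 1.5436 eV

1.5436


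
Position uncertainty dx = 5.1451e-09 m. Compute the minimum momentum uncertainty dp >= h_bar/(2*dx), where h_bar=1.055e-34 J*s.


dp = h_bar / (2 * dx)
= 1.055e-34 / (2 * 5.1451e-09)
= 1.055e-34 / 1.0290e-08
= 1.0252e-26 kg*m/s

1.0252e-26


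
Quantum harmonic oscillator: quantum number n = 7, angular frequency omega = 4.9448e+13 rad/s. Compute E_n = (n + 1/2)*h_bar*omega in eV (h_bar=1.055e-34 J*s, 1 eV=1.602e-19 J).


E = (n + 1/2) * h_bar * omega
= (7 + 0.5) * 1.055e-34 * 4.9448e+13
= 7.5 * 5.2168e-21
= 3.9126e-20 J
= 0.2442 eV

0.2442


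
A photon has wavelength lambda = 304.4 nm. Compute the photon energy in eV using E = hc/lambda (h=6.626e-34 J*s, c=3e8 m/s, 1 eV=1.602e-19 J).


E = hc / lambda
= (6.626e-34)(3e8) / (304.4e-9)
= 1.9878e-25 / 3.0440e-07
= 6.5302e-19 J
Converting to eV: 6.5302e-19 / 1.602e-19
= 4.0763 eV

4.0763


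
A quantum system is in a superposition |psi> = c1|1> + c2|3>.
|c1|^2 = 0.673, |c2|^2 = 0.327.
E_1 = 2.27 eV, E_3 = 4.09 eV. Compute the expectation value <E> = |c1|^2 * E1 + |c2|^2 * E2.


<E> = |c1|^2 * E1 + |c2|^2 * E2
= 0.673 * 2.27 + 0.327 * 4.09
= 1.5277 + 1.3374
= 2.8651 eV

2.8651


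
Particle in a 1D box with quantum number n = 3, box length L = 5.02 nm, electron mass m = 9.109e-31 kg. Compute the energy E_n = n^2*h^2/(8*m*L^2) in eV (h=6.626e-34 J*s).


E = n^2 * h^2 / (8 * m * L^2)
= 3^2 * (6.626e-34)^2 / (8 * 9.109e-31 * (5.02e-9)^2)
= 9 * 4.3904e-67 / (8 * 9.109e-31 * 2.5200e-17)
= 2.1517e-20 J
= 0.1343 eV

0.1343


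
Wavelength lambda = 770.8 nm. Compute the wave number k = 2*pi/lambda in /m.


k = 2 * pi / lambda
= 6.2832 / (770.8e-9)
= 6.2832 / 7.7080e-07
= 8.1515e+06 /m

8.1515e+06


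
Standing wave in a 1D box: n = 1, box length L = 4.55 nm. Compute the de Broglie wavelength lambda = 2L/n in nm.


lambda = 2L / n
= 2 * 4.55 / 1
= 9.1 / 1
= 9.1 nm

9.1


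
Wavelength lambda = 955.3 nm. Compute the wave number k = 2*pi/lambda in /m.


k = 2 * pi / lambda
= 6.2832 / (955.3e-9)
= 6.2832 / 9.5530e-07
= 6.5772e+06 /m

6.5772e+06


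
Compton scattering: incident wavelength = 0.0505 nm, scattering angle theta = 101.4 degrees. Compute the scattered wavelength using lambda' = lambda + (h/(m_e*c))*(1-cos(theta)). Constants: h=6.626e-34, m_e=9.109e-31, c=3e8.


Compton wavelength: h/(m_e*c) = 2.4247e-12 m
d_lambda = 2.4247e-12 * (1 - cos(101.4 deg))
= 2.4247e-12 * 1.197657
= 2.9040e-12 m = 0.002904 nm
lambda' = 0.0505 + 0.002904
= 0.053404 nm

0.053404


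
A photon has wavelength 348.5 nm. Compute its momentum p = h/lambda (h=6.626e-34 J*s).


p = h / lambda
= 6.626e-34 / (348.5e-9)
= 6.626e-34 / 3.4850e-07
= 1.9013e-27 kg*m/s

1.9013e-27


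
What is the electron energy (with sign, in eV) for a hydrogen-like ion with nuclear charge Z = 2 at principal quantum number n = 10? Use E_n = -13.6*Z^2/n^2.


E_n = -13.6 * Z^2 / n^2
= -13.6 * 2^2 / 10^2
= -13.6 * 4 / 100
= -0.544 eV

-0.544


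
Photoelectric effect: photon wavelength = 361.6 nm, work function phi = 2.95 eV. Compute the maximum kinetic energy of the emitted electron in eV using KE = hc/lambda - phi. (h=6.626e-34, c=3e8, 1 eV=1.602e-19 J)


E_photon = hc / lambda
= (6.626e-34)(3e8) / (361.6e-9)
= 5.4972e-19 J
= 3.4315 eV
KE = E_photon - phi
= 3.4315 - 2.95
= 0.4815 eV

0.4815


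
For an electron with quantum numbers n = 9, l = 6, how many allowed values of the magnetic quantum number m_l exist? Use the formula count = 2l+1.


m_l ranges from -l to +l in integer steps
So m_l goes from -6 to +6
Count = 2l + 1 = 2*6 + 1
= 13

13


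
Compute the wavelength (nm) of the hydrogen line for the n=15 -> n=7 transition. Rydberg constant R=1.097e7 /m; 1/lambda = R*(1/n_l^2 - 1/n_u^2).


1/lambda = R * (1/n_l^2 - 1/n_u^2)
= 1.097e7 * (1/7^2 - 1/15^2)
= 1.097e7 * (0.020408 - 0.004444)
= 1.097e7 * 0.015964
= 1.7512e+05 /m
lambda = 1 / 1.7512e+05 = 5710.305 nm

5710.305


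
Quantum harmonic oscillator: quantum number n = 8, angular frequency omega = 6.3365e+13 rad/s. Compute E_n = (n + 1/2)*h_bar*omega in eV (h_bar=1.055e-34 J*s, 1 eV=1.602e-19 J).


E = (n + 1/2) * h_bar * omega
= (8 + 0.5) * 1.055e-34 * 6.3365e+13
= 8.5 * 6.6850e-21
= 5.6823e-20 J
= 0.3547 eV

0.3547


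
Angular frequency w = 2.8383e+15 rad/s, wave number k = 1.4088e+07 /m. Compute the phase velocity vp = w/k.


vp = w / k
= 2.8383e+15 / 1.4088e+07
= 2.0147e+08 m/s

2.0147e+08


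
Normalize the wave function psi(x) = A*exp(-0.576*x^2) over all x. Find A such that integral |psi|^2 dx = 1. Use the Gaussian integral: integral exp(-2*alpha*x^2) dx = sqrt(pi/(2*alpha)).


integral |psi|^2 dx = A^2 * sqrt(pi/(2*alpha)) = 1
A^2 = sqrt(2*alpha/pi)
= sqrt(2 * 0.576 / pi)
= 0.605552
A = sqrt(0.605552)
= 0.7782

0.7782


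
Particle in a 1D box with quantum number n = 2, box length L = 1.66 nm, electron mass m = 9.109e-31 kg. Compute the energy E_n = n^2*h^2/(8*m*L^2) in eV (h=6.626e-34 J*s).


E = n^2 * h^2 / (8 * m * L^2)
= 2^2 * (6.626e-34)^2 / (8 * 9.109e-31 * (1.66e-9)^2)
= 4 * 4.3904e-67 / (8 * 9.109e-31 * 2.7556e-18)
= 8.7455e-20 J
= 0.5459 eV

0.5459


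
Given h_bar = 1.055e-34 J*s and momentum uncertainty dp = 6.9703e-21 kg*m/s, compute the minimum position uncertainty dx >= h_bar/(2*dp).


dx = h_bar / (2 * dp)
= 1.055e-34 / (2 * 6.9703e-21)
= 1.055e-34 / 1.3941e-20
= 7.5678e-15 m

7.5678e-15


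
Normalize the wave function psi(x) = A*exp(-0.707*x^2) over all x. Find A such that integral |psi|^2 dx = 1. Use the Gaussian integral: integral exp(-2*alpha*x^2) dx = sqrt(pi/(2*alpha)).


integral |psi|^2 dx = A^2 * sqrt(pi/(2*alpha)) = 1
A^2 = sqrt(2*alpha/pi)
= sqrt(2 * 0.707 / pi)
= 0.670888
A = sqrt(0.670888)
= 0.8191

0.8191


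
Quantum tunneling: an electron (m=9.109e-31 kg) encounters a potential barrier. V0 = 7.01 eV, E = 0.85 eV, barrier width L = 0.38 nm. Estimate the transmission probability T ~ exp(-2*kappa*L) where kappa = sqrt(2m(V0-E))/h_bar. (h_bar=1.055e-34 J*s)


V0 - E = 6.16 eV = 9.8683e-19 J
kappa = sqrt(2 * m * (V0-E)) / h_bar
= sqrt(2 * 9.109e-31 * 9.8683e-19) / 1.055e-34
= 1.2709e+10 /m
2*kappa*L = 2 * 1.2709e+10 * 0.38e-9
= 9.659
T = exp(-9.659) = 6.384702e-05

6.384702e-05


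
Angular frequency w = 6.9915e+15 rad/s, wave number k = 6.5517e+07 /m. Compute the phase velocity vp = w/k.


vp = w / k
= 6.9915e+15 / 6.5517e+07
= 1.0671e+08 m/s

1.0671e+08


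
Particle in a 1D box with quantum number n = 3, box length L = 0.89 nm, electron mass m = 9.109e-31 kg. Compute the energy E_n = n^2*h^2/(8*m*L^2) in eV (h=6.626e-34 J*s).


E = n^2 * h^2 / (8 * m * L^2)
= 3^2 * (6.626e-34)^2 / (8 * 9.109e-31 * (0.89e-9)^2)
= 9 * 4.3904e-67 / (8 * 9.109e-31 * 7.9210e-19)
= 6.8455e-19 J
= 4.2731 eV

4.2731


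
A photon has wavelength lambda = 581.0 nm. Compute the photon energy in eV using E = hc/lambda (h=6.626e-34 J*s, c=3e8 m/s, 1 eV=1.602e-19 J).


E = hc / lambda
= (6.626e-34)(3e8) / (581.0e-9)
= 1.9878e-25 / 5.8100e-07
= 3.4213e-19 J
Converting to eV: 3.4213e-19 / 1.602e-19
= 2.1357 eV

2.1357


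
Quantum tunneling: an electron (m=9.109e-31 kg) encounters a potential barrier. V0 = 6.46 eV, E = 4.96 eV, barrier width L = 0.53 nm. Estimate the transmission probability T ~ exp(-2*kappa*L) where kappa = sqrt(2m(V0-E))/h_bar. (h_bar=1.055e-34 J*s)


V0 - E = 1.5 eV = 2.4030e-19 J
kappa = sqrt(2 * m * (V0-E)) / h_bar
= sqrt(2 * 9.109e-31 * 2.4030e-19) / 1.055e-34
= 6.2715e+09 /m
2*kappa*L = 2 * 6.2715e+09 * 0.53e-9
= 6.6478
T = exp(-6.6478) = 1.296819e-03

1.296819e-03


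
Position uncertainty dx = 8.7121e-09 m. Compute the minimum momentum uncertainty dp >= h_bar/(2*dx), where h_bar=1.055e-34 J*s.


dp = h_bar / (2 * dx)
= 1.055e-34 / (2 * 8.7121e-09)
= 1.055e-34 / 1.7424e-08
= 6.0548e-27 kg*m/s

6.0548e-27


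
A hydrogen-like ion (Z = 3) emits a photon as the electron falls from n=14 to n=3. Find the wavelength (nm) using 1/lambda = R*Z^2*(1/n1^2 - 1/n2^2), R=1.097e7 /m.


1/lambda = R * Z^2 * (1/n1^2 - 1/n2^2)
= 1.097e7 * 3^2 * (1/3^2 - 1/14^2)
= 1.097e7 * 9 * (0.111111 - 0.005102)
= 1.0466e+07 /m
lambda = 1 / 1.0466e+07
= 95.545 nm

95.545


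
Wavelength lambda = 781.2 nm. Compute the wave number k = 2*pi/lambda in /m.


k = 2 * pi / lambda
= 6.2832 / (781.2e-9)
= 6.2832 / 7.8120e-07
= 8.0430e+06 /m

8.0430e+06


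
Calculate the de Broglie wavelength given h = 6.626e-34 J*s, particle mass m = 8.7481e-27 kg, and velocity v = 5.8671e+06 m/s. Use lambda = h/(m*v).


lambda = h / (m * v)
= 6.626e-34 / (8.7481e-27 * 5.8671e+06)
= 6.626e-34 / 5.1326e-20
= 1.2910e-14 m

1.2910e-14


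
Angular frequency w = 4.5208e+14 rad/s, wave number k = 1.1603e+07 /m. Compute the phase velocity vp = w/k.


vp = w / k
= 4.5208e+14 / 1.1603e+07
= 3.8962e+07 m/s

3.8962e+07


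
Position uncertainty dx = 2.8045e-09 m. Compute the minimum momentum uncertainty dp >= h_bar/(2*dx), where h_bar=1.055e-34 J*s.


dp = h_bar / (2 * dx)
= 1.055e-34 / (2 * 2.8045e-09)
= 1.055e-34 / 5.6090e-09
= 1.8809e-26 kg*m/s

1.8809e-26


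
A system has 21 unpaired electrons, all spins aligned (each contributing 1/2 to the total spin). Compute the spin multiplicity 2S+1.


Total spin S = N * (1/2) = 21 * 0.5 = 10.5
Spin multiplicity = 2S + 1
= 2 * 10.5 + 1
= 22

22


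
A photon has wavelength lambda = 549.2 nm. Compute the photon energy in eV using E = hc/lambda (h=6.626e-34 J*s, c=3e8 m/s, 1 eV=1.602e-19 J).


E = hc / lambda
= (6.626e-34)(3e8) / (549.2e-9)
= 1.9878e-25 / 5.4920e-07
= 3.6194e-19 J
Converting to eV: 3.6194e-19 / 1.602e-19
= 2.2593 eV

2.2593


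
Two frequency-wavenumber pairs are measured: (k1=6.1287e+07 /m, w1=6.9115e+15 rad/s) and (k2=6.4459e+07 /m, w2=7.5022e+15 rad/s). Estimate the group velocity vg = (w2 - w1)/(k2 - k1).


vg = (w2 - w1) / (k2 - k1)
= (7.5022e+15 - 6.9115e+15) / (6.4459e+07 - 6.1287e+07)
= 5.9070e+14 / 3.1720e+06
= 1.8622e+08 m/s

1.8622e+08


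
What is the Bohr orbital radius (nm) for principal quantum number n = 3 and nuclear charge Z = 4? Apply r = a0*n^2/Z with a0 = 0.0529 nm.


r = a0 * n^2 / Z
= 0.0529 * 3^2 / 4
= 0.0529 * 9 / 4
= 0.119 nm

0.119


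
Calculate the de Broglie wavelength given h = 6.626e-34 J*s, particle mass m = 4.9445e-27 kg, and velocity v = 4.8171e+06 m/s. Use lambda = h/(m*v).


lambda = h / (m * v)
= 6.626e-34 / (4.9445e-27 * 4.8171e+06)
= 6.626e-34 / 2.3818e-20
= 2.7819e-14 m

2.7819e-14


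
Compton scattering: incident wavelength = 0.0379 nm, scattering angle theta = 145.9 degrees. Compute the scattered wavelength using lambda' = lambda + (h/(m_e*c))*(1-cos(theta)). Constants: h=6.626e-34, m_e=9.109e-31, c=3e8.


Compton wavelength: h/(m_e*c) = 2.4247e-12 m
d_lambda = 2.4247e-12 * (1 - cos(145.9 deg))
= 2.4247e-12 * 1.82806
= 4.4325e-12 m = 0.004433 nm
lambda' = 0.0379 + 0.004433
= 0.042333 nm

0.042333


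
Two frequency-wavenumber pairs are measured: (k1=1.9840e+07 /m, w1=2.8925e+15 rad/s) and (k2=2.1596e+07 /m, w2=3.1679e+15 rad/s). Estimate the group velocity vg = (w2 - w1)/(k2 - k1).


vg = (w2 - w1) / (k2 - k1)
= (3.1679e+15 - 2.8925e+15) / (2.1596e+07 - 1.9840e+07)
= 2.7540e+14 / 1.7560e+06
= 1.5683e+08 m/s

1.5683e+08


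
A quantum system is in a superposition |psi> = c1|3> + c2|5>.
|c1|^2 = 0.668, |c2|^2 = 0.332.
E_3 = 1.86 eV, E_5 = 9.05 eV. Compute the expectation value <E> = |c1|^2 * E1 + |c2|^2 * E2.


<E> = |c1|^2 * E1 + |c2|^2 * E2
= 0.668 * 1.86 + 0.332 * 9.05
= 1.2425 + 3.0046
= 4.2471 eV

4.2471


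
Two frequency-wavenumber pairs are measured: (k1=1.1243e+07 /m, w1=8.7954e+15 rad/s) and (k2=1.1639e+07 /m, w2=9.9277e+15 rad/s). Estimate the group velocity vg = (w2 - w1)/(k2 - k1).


vg = (w2 - w1) / (k2 - k1)
= (9.9277e+15 - 8.7954e+15) / (1.1639e+07 - 1.1243e+07)
= 1.1323e+15 / 3.9600e+05
= 2.8593e+09 m/s

2.8593e+09


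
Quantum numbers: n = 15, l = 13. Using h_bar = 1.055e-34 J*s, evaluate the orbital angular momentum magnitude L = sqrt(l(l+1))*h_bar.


L = sqrt(l*(l+1)) * h_bar
= sqrt(13 * 14) * 1.055e-34
= sqrt(182) * 1.055e-34
= 13.4907 * 1.055e-34
= 1.4233e-33 J*s

1.4233e-33


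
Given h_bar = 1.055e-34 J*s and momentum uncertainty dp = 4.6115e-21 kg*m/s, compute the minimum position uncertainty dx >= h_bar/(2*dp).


dx = h_bar / (2 * dp)
= 1.055e-34 / (2 * 4.6115e-21)
= 1.055e-34 / 9.2230e-21
= 1.1439e-14 m

1.1439e-14


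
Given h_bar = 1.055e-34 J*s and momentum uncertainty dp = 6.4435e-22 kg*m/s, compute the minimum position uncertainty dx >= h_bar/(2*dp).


dx = h_bar / (2 * dp)
= 1.055e-34 / (2 * 6.4435e-22)
= 1.055e-34 / 1.2887e-21
= 8.1865e-14 m

8.1865e-14


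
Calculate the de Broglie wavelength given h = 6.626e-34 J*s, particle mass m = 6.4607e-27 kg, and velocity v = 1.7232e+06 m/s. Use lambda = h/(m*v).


lambda = h / (m * v)
= 6.626e-34 / (6.4607e-27 * 1.7232e+06)
= 6.626e-34 / 1.1133e-20
= 5.9516e-14 m

5.9516e-14


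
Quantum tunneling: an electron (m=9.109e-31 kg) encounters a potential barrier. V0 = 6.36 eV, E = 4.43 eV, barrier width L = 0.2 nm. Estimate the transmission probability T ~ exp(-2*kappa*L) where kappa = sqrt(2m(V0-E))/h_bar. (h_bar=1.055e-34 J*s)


V0 - E = 1.93 eV = 3.0919e-19 J
kappa = sqrt(2 * m * (V0-E)) / h_bar
= sqrt(2 * 9.109e-31 * 3.0919e-19) / 1.055e-34
= 7.1139e+09 /m
2*kappa*L = 2 * 7.1139e+09 * 0.2e-9
= 2.8456
T = exp(-2.8456) = 5.810170e-02

5.810170e-02


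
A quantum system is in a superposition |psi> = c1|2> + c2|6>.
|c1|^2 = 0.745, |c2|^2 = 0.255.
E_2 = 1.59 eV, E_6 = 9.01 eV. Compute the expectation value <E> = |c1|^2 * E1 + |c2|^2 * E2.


<E> = |c1|^2 * E1 + |c2|^2 * E2
= 0.745 * 1.59 + 0.255 * 9.01
= 1.1845 + 2.2976
= 3.4821 eV

3.4821


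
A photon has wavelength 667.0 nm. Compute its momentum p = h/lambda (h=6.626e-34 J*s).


p = h / lambda
= 6.626e-34 / (667.0e-9)
= 6.626e-34 / 6.6700e-07
= 9.9340e-28 kg*m/s

9.9340e-28


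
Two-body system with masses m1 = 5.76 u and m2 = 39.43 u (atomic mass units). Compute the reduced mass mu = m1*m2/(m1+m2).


mu = m1 * m2 / (m1 + m2)
= 5.76 * 39.43 / (5.76 + 39.43)
= 227.1168 / 45.19
= 5.0258 u

5.0258


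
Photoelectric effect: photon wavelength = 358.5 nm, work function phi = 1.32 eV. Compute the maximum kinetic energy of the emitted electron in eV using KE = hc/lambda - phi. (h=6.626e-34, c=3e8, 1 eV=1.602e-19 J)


E_photon = hc / lambda
= (6.626e-34)(3e8) / (358.5e-9)
= 5.5448e-19 J
= 3.4612 eV
KE = E_photon - phi
= 3.4612 - 1.32
= 2.1412 eV

2.1412


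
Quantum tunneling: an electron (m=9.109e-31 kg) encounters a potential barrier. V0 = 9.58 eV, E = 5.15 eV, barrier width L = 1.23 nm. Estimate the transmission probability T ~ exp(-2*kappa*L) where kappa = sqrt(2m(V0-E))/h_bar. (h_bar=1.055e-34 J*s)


V0 - E = 4.43 eV = 7.0969e-19 J
kappa = sqrt(2 * m * (V0-E)) / h_bar
= sqrt(2 * 9.109e-31 * 7.0969e-19) / 1.055e-34
= 1.0778e+10 /m
2*kappa*L = 2 * 1.0778e+10 * 1.23e-9
= 26.5134
T = exp(-26.5134) = 3.057443e-12

3.057443e-12


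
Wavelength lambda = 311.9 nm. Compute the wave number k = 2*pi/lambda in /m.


k = 2 * pi / lambda
= 6.2832 / (311.9e-9)
= 6.2832 / 3.1190e-07
= 2.0145e+07 /m

2.0145e+07


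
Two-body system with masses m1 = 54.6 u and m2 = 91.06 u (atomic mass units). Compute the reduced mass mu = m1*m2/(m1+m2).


mu = m1 * m2 / (m1 + m2)
= 54.6 * 91.06 / (54.6 + 91.06)
= 4971.876 / 145.66
= 34.1334 u

34.1334


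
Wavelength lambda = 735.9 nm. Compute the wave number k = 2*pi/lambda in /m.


k = 2 * pi / lambda
= 6.2832 / (735.9e-9)
= 6.2832 / 7.3590e-07
= 8.5381e+06 /m

8.5381e+06


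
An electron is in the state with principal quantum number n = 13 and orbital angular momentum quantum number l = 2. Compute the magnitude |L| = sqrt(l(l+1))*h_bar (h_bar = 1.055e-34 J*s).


L = sqrt(l*(l+1)) * h_bar
= sqrt(2 * 3) * 1.055e-34
= sqrt(6) * 1.055e-34
= 2.4495 * 1.055e-34
= 2.5842e-34 J*s

2.5842e-34


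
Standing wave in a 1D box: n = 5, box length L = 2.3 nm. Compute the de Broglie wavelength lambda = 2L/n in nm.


lambda = 2L / n
= 2 * 2.3 / 5
= 4.6 / 5
= 0.92 nm

0.92


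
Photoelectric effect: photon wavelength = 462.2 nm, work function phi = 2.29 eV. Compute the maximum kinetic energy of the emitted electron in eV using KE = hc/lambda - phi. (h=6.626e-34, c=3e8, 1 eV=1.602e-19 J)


E_photon = hc / lambda
= (6.626e-34)(3e8) / (462.2e-9)
= 4.3007e-19 J
= 2.6846 eV
KE = E_photon - phi
= 2.6846 - 2.29
= 0.3946 eV

0.3946


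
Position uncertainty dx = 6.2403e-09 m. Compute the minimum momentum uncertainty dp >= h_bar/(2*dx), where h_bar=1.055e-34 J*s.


dp = h_bar / (2 * dx)
= 1.055e-34 / (2 * 6.2403e-09)
= 1.055e-34 / 1.2481e-08
= 8.4531e-27 kg*m/s

8.4531e-27


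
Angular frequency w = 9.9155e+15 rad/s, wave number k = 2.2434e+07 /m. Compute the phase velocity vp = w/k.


vp = w / k
= 9.9155e+15 / 2.2434e+07
= 4.4199e+08 m/s

4.4199e+08


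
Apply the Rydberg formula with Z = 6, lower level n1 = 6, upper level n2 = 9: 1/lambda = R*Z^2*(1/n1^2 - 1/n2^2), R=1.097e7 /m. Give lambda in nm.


1/lambda = R * Z^2 * (1/n1^2 - 1/n2^2)
= 1.097e7 * 6^2 * (1/6^2 - 1/9^2)
= 1.097e7 * 36 * (0.027778 - 0.012346)
= 6.0944e+06 /m
lambda = 1 / 6.0944e+06
= 164.0839 nm

164.0839


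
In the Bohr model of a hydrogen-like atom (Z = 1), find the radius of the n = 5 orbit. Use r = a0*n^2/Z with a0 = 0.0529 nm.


r = a0 * n^2 / Z
= 0.0529 * 5^2 / 1
= 0.0529 * 25 / 1
= 1.3225 nm

1.3225


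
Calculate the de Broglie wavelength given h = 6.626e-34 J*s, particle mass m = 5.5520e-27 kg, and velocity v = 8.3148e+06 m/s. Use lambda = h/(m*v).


lambda = h / (m * v)
= 6.626e-34 / (5.5520e-27 * 8.3148e+06)
= 6.626e-34 / 4.6164e-20
= 1.4353e-14 m

1.4353e-14


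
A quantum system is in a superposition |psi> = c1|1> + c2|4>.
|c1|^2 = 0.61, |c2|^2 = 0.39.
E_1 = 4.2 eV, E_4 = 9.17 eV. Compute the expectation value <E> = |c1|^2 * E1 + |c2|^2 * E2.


<E> = |c1|^2 * E1 + |c2|^2 * E2
= 0.61 * 4.2 + 0.39 * 9.17
= 2.562 + 3.5763
= 6.1383 eV

6.1383


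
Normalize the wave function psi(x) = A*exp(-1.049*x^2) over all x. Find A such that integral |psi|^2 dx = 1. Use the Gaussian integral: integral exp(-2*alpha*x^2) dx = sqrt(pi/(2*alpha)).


integral |psi|^2 dx = A^2 * sqrt(pi/(2*alpha)) = 1
A^2 = sqrt(2*alpha/pi)
= sqrt(2 * 1.049 / pi)
= 0.817199
A = sqrt(0.817199)
= 0.904

0.904


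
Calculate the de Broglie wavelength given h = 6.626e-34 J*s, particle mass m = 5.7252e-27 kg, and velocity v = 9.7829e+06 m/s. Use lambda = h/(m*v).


lambda = h / (m * v)
= 6.626e-34 / (5.7252e-27 * 9.7829e+06)
= 6.626e-34 / 5.6009e-20
= 1.1830e-14 m

1.1830e-14


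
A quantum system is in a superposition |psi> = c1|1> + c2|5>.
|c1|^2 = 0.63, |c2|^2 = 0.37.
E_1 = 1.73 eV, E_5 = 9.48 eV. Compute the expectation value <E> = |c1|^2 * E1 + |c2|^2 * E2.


<E> = |c1|^2 * E1 + |c2|^2 * E2
= 0.63 * 1.73 + 0.37 * 9.48
= 1.0899 + 3.5076
= 4.5975 eV

4.5975


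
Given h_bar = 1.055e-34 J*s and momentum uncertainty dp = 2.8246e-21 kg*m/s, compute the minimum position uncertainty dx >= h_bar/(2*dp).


dx = h_bar / (2 * dp)
= 1.055e-34 / (2 * 2.8246e-21)
= 1.055e-34 / 5.6492e-21
= 1.8675e-14 m

1.8675e-14


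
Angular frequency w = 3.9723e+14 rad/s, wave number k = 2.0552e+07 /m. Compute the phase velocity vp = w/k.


vp = w / k
= 3.9723e+14 / 2.0552e+07
= 1.9328e+07 m/s

1.9328e+07


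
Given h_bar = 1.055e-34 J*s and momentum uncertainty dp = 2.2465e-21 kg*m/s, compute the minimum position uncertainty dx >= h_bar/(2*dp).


dx = h_bar / (2 * dp)
= 1.055e-34 / (2 * 2.2465e-21)
= 1.055e-34 / 4.4930e-21
= 2.3481e-14 m

2.3481e-14


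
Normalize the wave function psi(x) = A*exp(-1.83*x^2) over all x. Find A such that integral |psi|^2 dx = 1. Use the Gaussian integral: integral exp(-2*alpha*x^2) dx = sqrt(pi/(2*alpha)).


integral |psi|^2 dx = A^2 * sqrt(pi/(2*alpha)) = 1
A^2 = sqrt(2*alpha/pi)
= sqrt(2 * 1.83 / pi)
= 1.079358
A = sqrt(1.079358)
= 1.0389

1.0389


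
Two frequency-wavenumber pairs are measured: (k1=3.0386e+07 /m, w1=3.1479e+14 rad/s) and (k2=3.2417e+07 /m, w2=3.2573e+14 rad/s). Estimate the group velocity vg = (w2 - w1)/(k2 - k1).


vg = (w2 - w1) / (k2 - k1)
= (3.2573e+14 - 3.1479e+14) / (3.2417e+07 - 3.0386e+07)
= 1.0940e+13 / 2.0310e+06
= 5.3865e+06 m/s

5.3865e+06


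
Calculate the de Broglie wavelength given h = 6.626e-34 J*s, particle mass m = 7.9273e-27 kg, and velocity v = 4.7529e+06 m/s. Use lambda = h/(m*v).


lambda = h / (m * v)
= 6.626e-34 / (7.9273e-27 * 4.7529e+06)
= 6.626e-34 / 3.7678e-20
= 1.7586e-14 m

1.7586e-14


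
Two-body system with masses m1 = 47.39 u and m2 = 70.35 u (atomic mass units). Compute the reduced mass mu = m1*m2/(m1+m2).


mu = m1 * m2 / (m1 + m2)
= 47.39 * 70.35 / (47.39 + 70.35)
= 3333.8865 / 117.74
= 28.3157 u

28.3157


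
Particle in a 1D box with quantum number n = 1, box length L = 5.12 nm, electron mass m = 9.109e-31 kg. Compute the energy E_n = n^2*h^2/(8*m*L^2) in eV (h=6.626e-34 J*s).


E = n^2 * h^2 / (8 * m * L^2)
= 1^2 * (6.626e-34)^2 / (8 * 9.109e-31 * (5.12e-9)^2)
= 1 * 4.3904e-67 / (8 * 9.109e-31 * 2.6214e-17)
= 2.2983e-21 J
= 0.0143 eV

0.0143


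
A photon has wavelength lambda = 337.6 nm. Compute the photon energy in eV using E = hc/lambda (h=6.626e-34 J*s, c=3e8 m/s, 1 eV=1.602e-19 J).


E = hc / lambda
= (6.626e-34)(3e8) / (337.6e-9)
= 1.9878e-25 / 3.3760e-07
= 5.8880e-19 J
Converting to eV: 5.8880e-19 / 1.602e-19
= 3.6754 eV

3.6754


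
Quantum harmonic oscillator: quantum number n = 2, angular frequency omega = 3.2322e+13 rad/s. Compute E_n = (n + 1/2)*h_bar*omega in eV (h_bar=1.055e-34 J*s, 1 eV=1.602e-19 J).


E = (n + 1/2) * h_bar * omega
= (2 + 0.5) * 1.055e-34 * 3.2322e+13
= 2.5 * 3.4100e-21
= 8.5249e-21 J
= 0.0532 eV

0.0532


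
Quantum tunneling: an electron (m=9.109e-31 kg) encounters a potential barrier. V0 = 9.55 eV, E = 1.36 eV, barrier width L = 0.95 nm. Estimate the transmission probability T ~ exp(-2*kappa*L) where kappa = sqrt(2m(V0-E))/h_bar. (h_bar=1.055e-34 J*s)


V0 - E = 8.19 eV = 1.3120e-18 J
kappa = sqrt(2 * m * (V0-E)) / h_bar
= sqrt(2 * 9.109e-31 * 1.3120e-18) / 1.055e-34
= 1.4655e+10 /m
2*kappa*L = 2 * 1.4655e+10 * 0.95e-9
= 27.8436
T = exp(-27.8436) = 8.085323e-13

8.085323e-13


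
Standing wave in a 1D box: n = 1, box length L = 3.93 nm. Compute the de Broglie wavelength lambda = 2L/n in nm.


lambda = 2L / n
= 2 * 3.93 / 1
= 7.86 / 1
= 7.86 nm

7.86


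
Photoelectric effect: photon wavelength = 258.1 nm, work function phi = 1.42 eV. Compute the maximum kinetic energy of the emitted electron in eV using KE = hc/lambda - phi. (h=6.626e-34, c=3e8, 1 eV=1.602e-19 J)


E_photon = hc / lambda
= (6.626e-34)(3e8) / (258.1e-9)
= 7.7017e-19 J
= 4.8075 eV
KE = E_photon - phi
= 4.8075 - 1.42
= 3.3875 eV

3.3875


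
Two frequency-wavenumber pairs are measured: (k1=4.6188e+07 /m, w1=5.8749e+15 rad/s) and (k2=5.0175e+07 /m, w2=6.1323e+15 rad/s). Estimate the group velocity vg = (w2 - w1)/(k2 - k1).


vg = (w2 - w1) / (k2 - k1)
= (6.1323e+15 - 5.8749e+15) / (5.0175e+07 - 4.6188e+07)
= 2.5740e+14 / 3.9870e+06
= 6.4560e+07 m/s

6.4560e+07


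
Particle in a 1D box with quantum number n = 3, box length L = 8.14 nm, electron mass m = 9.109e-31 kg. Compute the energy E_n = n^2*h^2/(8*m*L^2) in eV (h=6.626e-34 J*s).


E = n^2 * h^2 / (8 * m * L^2)
= 3^2 * (6.626e-34)^2 / (8 * 9.109e-31 * (8.14e-9)^2)
= 9 * 4.3904e-67 / (8 * 9.109e-31 * 6.6260e-17)
= 8.1834e-21 J
= 0.0511 eV

0.0511


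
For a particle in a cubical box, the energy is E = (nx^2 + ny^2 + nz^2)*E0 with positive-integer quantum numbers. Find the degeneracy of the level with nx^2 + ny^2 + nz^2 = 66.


Enumerate all (nx, ny, nz) with nx^2 + ny^2 + nz^2 = 66:
(1,1,8)
(1,4,7)
(1,7,4)
(1,8,1)
(4,1,7)
(4,5,5)
(4,7,1)
(5,4,5)
(5,5,4)
(7,1,4)
(7,4,1)
(8,1,1)
Total degeneracy = 12

12


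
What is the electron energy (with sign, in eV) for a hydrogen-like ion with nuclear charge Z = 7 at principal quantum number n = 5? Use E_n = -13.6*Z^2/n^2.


E_n = -13.6 * Z^2 / n^2
= -13.6 * 7^2 / 5^2
= -13.6 * 49 / 25
= -26.656 eV

-26.656


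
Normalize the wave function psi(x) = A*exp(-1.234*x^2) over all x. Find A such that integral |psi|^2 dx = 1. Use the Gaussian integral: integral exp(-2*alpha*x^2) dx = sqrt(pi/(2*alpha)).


integral |psi|^2 dx = A^2 * sqrt(pi/(2*alpha)) = 1
A^2 = sqrt(2*alpha/pi)
= sqrt(2 * 1.234 / pi)
= 0.886334
A = sqrt(0.886334)
= 0.9415

0.9415


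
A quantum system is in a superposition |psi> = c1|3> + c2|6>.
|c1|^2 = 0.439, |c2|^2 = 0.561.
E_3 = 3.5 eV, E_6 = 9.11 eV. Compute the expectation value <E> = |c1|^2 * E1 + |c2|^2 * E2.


<E> = |c1|^2 * E1 + |c2|^2 * E2
= 0.439 * 3.5 + 0.561 * 9.11
= 1.5365 + 5.1107
= 6.6472 eV

6.6472


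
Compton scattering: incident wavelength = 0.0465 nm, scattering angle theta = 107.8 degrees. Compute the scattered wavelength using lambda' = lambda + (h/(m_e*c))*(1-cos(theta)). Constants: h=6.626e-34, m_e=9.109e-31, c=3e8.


Compton wavelength: h/(m_e*c) = 2.4247e-12 m
d_lambda = 2.4247e-12 * (1 - cos(107.8 deg))
= 2.4247e-12 * 1.305695
= 3.1659e-12 m = 0.003166 nm
lambda' = 0.0465 + 0.003166
= 0.049666 nm

0.049666


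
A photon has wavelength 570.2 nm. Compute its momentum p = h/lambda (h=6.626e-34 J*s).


p = h / lambda
= 6.626e-34 / (570.2e-9)
= 6.626e-34 / 5.7020e-07
= 1.1620e-27 kg*m/s

1.1620e-27


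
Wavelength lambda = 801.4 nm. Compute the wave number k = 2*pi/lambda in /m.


k = 2 * pi / lambda
= 6.2832 / (801.4e-9)
= 6.2832 / 8.0140e-07
= 7.8403e+06 /m

7.8403e+06


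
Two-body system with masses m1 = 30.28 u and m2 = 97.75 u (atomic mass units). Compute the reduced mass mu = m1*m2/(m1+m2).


mu = m1 * m2 / (m1 + m2)
= 30.28 * 97.75 / (30.28 + 97.75)
= 2959.87 / 128.03
= 23.1186 u

23.1186


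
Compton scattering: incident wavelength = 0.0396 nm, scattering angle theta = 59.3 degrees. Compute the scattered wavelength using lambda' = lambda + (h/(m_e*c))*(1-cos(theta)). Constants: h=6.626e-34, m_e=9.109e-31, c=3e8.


Compton wavelength: h/(m_e*c) = 2.4247e-12 m
d_lambda = 2.4247e-12 * (1 - cos(59.3 deg))
= 2.4247e-12 * 0.489457
= 1.1868e-12 m = 0.001187 nm
lambda' = 0.0396 + 0.001187
= 0.040787 nm

0.040787


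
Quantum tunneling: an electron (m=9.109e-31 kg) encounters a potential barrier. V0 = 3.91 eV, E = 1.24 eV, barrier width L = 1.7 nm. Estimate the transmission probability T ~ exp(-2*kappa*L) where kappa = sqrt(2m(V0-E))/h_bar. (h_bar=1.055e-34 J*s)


V0 - E = 2.67 eV = 4.2773e-19 J
kappa = sqrt(2 * m * (V0-E)) / h_bar
= sqrt(2 * 9.109e-31 * 4.2773e-19) / 1.055e-34
= 8.3673e+09 /m
2*kappa*L = 2 * 8.3673e+09 * 1.7e-9
= 28.4488
T = exp(-28.4488) = 4.414185e-13

4.414185e-13


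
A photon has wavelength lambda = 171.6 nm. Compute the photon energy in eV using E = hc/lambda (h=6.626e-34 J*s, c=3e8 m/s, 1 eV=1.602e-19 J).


E = hc / lambda
= (6.626e-34)(3e8) / (171.6e-9)
= 1.9878e-25 / 1.7160e-07
= 1.1584e-18 J
Converting to eV: 1.1584e-18 / 1.602e-19
= 7.2309 eV

7.2309


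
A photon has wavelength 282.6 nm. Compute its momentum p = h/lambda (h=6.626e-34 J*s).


p = h / lambda
= 6.626e-34 / (282.6e-9)
= 6.626e-34 / 2.8260e-07
= 2.3447e-27 kg*m/s

2.3447e-27


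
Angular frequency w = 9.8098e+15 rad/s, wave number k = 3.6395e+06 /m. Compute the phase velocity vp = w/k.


vp = w / k
= 9.8098e+15 / 3.6395e+06
= 2.6954e+09 m/s

2.6954e+09


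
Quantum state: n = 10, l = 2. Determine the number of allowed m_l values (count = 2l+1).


m_l ranges from -l to +l in integer steps
So m_l goes from -2 to +2
Count = 2l + 1 = 2*2 + 1
= 5

5


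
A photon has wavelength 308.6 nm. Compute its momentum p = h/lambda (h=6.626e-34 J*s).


p = h / lambda
= 6.626e-34 / (308.6e-9)
= 6.626e-34 / 3.0860e-07
= 2.1471e-27 kg*m/s

2.1471e-27


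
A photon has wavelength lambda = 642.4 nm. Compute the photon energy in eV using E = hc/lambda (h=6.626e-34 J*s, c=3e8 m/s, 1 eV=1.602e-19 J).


E = hc / lambda
= (6.626e-34)(3e8) / (642.4e-9)
= 1.9878e-25 / 6.4240e-07
= 3.0943e-19 J
Converting to eV: 3.0943e-19 / 1.602e-19
= 1.9315 eV

1.9315


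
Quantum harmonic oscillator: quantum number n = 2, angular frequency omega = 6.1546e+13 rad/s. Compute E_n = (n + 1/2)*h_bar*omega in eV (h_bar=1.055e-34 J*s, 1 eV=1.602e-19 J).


E = (n + 1/2) * h_bar * omega
= (2 + 0.5) * 1.055e-34 * 6.1546e+13
= 2.5 * 6.4931e-21
= 1.6233e-20 J
= 0.1013 eV

0.1013


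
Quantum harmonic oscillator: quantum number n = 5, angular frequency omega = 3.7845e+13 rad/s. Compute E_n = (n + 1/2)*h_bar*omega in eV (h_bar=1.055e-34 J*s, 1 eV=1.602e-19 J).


E = (n + 1/2) * h_bar * omega
= (5 + 0.5) * 1.055e-34 * 3.7845e+13
= 5.5 * 3.9926e-21
= 2.1960e-20 J
= 0.1371 eV

0.1371


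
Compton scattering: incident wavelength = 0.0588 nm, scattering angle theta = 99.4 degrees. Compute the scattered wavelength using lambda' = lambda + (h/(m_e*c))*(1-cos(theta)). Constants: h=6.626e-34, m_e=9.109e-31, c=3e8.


Compton wavelength: h/(m_e*c) = 2.4247e-12 m
d_lambda = 2.4247e-12 * (1 - cos(99.4 deg))
= 2.4247e-12 * 1.163326
= 2.8207e-12 m = 0.002821 nm
lambda' = 0.0588 + 0.002821
= 0.061621 nm

0.061621


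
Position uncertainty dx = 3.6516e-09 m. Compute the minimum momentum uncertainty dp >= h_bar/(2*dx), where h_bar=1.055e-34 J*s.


dp = h_bar / (2 * dx)
= 1.055e-34 / (2 * 3.6516e-09)
= 1.055e-34 / 7.3032e-09
= 1.4446e-26 kg*m/s

1.4446e-26


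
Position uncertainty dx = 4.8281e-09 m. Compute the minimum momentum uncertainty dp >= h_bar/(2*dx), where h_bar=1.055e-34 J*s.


dp = h_bar / (2 * dx)
= 1.055e-34 / (2 * 4.8281e-09)
= 1.055e-34 / 9.6562e-09
= 1.0926e-26 kg*m/s

1.0926e-26


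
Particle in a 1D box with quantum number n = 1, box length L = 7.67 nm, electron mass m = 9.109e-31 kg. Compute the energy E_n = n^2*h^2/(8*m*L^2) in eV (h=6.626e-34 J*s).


E = n^2 * h^2 / (8 * m * L^2)
= 1^2 * (6.626e-34)^2 / (8 * 9.109e-31 * (7.67e-9)^2)
= 1 * 4.3904e-67 / (8 * 9.109e-31 * 5.8829e-17)
= 1.0241e-21 J
= 0.0064 eV

0.0064


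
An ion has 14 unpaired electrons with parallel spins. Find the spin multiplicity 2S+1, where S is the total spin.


Total spin S = N * (1/2) = 14 * 0.5 = 7.0
Spin multiplicity = 2S + 1
= 2 * 7.0 + 1
= 15

15


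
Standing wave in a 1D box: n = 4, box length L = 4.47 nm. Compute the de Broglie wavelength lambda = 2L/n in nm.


lambda = 2L / n
= 2 * 4.47 / 4
= 8.94 / 4
= 2.235 nm

2.235


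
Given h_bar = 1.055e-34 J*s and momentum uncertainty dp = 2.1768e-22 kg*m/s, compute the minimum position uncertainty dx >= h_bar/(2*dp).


dx = h_bar / (2 * dp)
= 1.055e-34 / (2 * 2.1768e-22)
= 1.055e-34 / 4.3536e-22
= 2.4233e-13 m

2.4233e-13


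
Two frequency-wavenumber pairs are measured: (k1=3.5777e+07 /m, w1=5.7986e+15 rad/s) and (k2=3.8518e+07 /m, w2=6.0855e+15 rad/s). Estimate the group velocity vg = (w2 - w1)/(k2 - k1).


vg = (w2 - w1) / (k2 - k1)
= (6.0855e+15 - 5.7986e+15) / (3.8518e+07 - 3.5777e+07)
= 2.8690e+14 / 2.7410e+06
= 1.0467e+08 m/s

1.0467e+08


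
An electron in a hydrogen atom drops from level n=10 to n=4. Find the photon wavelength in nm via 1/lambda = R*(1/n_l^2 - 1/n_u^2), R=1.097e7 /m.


1/lambda = R * (1/n_l^2 - 1/n_u^2)
= 1.097e7 * (1/4^2 - 1/10^2)
= 1.097e7 * (0.0625 - 0.01)
= 1.097e7 * 0.0525
= 5.7592e+05 /m
lambda = 1 / 5.7592e+05 = 1736.3372 nm

1736.3372


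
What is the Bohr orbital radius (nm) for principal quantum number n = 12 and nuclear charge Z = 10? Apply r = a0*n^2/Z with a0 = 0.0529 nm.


r = a0 * n^2 / Z
= 0.0529 * 12^2 / 10
= 0.0529 * 144 / 10
= 0.7618 nm

0.7618


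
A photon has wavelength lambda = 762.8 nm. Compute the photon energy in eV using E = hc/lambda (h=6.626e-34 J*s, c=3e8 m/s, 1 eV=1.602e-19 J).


E = hc / lambda
= (6.626e-34)(3e8) / (762.8e-9)
= 1.9878e-25 / 7.6280e-07
= 2.6059e-19 J
Converting to eV: 2.6059e-19 / 1.602e-19
= 1.6267 eV

1.6267


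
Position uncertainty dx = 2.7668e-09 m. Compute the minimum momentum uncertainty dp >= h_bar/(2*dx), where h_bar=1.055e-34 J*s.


dp = h_bar / (2 * dx)
= 1.055e-34 / (2 * 2.7668e-09)
= 1.055e-34 / 5.5336e-09
= 1.9065e-26 kg*m/s

1.9065e-26


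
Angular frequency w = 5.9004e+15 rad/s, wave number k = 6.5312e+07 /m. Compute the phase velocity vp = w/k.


vp = w / k
= 5.9004e+15 / 6.5312e+07
= 9.0342e+07 m/s

9.0342e+07


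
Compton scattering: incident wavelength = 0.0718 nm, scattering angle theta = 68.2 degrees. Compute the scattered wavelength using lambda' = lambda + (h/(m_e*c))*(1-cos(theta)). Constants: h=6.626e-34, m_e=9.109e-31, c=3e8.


Compton wavelength: h/(m_e*c) = 2.4247e-12 m
d_lambda = 2.4247e-12 * (1 - cos(68.2 deg))
= 2.4247e-12 * 0.628632
= 1.5242e-12 m = 0.001524 nm
lambda' = 0.0718 + 0.001524
= 0.073324 nm

0.073324


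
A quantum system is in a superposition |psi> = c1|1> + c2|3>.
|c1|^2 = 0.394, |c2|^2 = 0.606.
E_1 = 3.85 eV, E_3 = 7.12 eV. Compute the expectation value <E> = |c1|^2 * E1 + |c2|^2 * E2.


<E> = |c1|^2 * E1 + |c2|^2 * E2
= 0.394 * 3.85 + 0.606 * 7.12
= 1.5169 + 4.3147
= 5.8316 eV

5.8316
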